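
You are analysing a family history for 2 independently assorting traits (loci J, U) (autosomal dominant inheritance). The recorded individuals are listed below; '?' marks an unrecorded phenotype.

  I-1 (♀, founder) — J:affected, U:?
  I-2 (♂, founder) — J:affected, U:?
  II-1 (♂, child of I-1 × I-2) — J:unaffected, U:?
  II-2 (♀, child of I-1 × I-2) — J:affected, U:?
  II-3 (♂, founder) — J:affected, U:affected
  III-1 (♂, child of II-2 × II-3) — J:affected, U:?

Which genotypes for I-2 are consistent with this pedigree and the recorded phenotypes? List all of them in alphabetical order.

J/I-1 aff ·: Jj
J/I-2 aff ·: Jj
J/II-1 un I-1×I-2: jj
J/II-2 aff I-1×I-2: Jj|JJ
J/II-3 aff ·: Jj|JJ
J/III-1 aff II-2×II-3: Jj|JJ
⇒ J over [I-1,I-2,II-1,II-2,II-3,III-1]: 7 consistent
U/I-1 ? ·: uu|Uu|UU
U/I-2 ? ·: uu|Uu|UU
U/II-1 ? I-1×I-2: uu|Uu|UU
U/II-2 ? I-1×I-2: uu|Uu|UU
U/II-3 aff ·: Uu|UU
U/III-1 ? II-2×II-3: uu|Uu|UU
⇒ U over [I-1,I-2,II-1,II-2,II-3,III-1]: 113 consistent

I-2 ∈ {Jj UU, Jj Uu, Jj uu}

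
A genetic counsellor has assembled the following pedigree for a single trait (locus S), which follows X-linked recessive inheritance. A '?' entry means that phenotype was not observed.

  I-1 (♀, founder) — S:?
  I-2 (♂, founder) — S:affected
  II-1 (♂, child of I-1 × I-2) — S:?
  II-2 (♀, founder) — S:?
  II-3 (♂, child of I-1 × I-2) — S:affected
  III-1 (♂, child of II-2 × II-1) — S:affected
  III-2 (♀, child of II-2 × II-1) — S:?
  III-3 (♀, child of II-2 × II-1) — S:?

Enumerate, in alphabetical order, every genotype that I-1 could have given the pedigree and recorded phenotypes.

S/I-1 ? ·: X^SX^s|X^sX^s
S/I-2 aff ·: X^sY
S/II-1 ? I-1×I-2: X^SY|X^sY
S/II-2 ? ·: X^SX^s|X^sX^s
S/II-3 aff I-1×I-2: X^sY
S/III-1 aff II-2×II-1: X^sY
S/III-2 ? II-2×II-1: X^SX^S|X^SX^s|X^sX^s
S/III-3 ? II-2×II-1: X^SX^S|X^SX^s|X^sX^s
⇒ S over [I-1,I-2,II-1,II-2,II-3,III-1,III-2,III-3]: 15 consistent

I-1 ∈ {X^SX^s, X^sX^s}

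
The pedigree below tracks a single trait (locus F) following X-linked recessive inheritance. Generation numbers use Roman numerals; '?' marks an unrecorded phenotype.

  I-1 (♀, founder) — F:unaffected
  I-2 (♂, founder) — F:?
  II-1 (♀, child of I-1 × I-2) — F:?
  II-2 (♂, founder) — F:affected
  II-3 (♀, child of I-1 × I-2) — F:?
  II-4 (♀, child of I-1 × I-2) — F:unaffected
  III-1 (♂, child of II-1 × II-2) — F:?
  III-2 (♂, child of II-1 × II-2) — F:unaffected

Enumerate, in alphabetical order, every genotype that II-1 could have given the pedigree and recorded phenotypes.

F/I-1 un ·: X^FX^F|X^FX^f
F/I-2 ? ·: X^FY|X^fY
F/II-1 ? I-1×I-2: X^FX^F|X^FX^f
F/II-2 aff ·: X^fY
F/II-3 ? I-1×I-2: X^FX^F|X^FX^f|X^fX^f
F/II-4 un I-1×I-2: X^FX^F|X^FX^f
F/III-1 ? II-1×II-2: X^FY|X^fY
F/III-2 un II-1×II-2: X^FY
⇒ F over [I-1,I-2,II-1,II-2,II-3,II-4,III-1,III-2]: 19 consistent

II-1 ∈ {X^FX^F, X^FX^f}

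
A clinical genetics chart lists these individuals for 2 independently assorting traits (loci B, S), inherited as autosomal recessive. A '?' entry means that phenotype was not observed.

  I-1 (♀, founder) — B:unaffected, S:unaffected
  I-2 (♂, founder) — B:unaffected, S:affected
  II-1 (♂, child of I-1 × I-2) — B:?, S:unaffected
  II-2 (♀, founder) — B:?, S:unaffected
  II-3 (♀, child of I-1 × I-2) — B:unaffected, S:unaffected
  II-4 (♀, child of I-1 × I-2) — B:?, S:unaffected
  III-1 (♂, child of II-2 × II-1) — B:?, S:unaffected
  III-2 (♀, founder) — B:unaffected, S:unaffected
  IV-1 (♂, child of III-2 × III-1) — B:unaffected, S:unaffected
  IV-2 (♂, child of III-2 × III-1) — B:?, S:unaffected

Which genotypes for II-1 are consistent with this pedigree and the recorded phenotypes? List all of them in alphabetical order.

II-1 ∈ {BB Ss, Bb Ss, bb Ss}

B/I-1 un ·: BB|Bb
B/I-2 un ·: BB|Bb
B/II-1 ? I-1×I-2: BB|Bb|bb
B/II-2 ? ·: BB|Bb|bb
B/II-3 un I-1×I-2: BB|Bb
B/II-4 ? I-1×I-2: BB|Bb|bb
B/III-1 ? II-2×II-1: BB|Bb|bb
B/III-2 un ·: BB|Bb
B/IV-1 un III-2×III-1: BB|Bb
B/IV-2 ? III-2×III-1: BB|Bb|bb
⇒ B over [I-1,I-2,II-1,II-2,II-3,II-4,III-1,III-2,IV-1,IV-2]: 1250 consistent
S/I-1 un ·: SS|Ss
S/I-2 aff ·: ss
S/II-1 un I-1×I-2: Ss
S/II-2 un ·: SS|Ss
S/II-3 un I-1×I-2: Ss
S/II-4 un I-1×I-2: Ss
S/III-1 un II-2×II-1: SS|Ss
S/III-2 un ·: SS|Ss
S/IV-1 un III-2×III-1: SS|Ss
S/IV-2 un III-2×III-1: SS|Ss
⇒ S over [I-1,I-2,II-1,II-2,II-3,II-4,III-1,III-2,IV-1,IV-2]: 52 consistent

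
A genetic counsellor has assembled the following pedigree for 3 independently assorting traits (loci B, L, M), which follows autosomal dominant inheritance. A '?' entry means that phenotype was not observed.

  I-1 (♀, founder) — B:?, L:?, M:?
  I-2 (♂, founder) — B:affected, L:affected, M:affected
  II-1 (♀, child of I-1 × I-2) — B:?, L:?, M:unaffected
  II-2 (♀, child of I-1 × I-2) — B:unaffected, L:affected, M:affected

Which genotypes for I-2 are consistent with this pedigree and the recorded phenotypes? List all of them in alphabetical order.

B/I-1 ? ·: bb|Bb
B/I-2 aff ·: Bb
B/II-1 ? I-1×I-2: bb|Bb|BB
B/II-2 un I-1×I-2: bb
⇒ B over [I-1,I-2,II-1,II-2]: 5 consistent
L/I-1 ? ·: ll|Ll|LL
L/I-2 aff ·: Ll|LL
L/II-1 ? I-1×I-2: ll|Ll|LL
L/II-2 aff I-1×I-2: Ll|LL
⇒ L over [I-1,I-2,II-1,II-2]: 18 consistent
M/I-1 ? ·: mm|Mm
M/I-2 aff ·: Mm
M/II-1 un I-1×I-2: mm
M/II-2 aff I-1×I-2: Mm|MM
⇒ M over [I-1,I-2,II-1,II-2]: 3 consistent

I-2 ∈ {Bb LL Mm, Bb Ll Mm}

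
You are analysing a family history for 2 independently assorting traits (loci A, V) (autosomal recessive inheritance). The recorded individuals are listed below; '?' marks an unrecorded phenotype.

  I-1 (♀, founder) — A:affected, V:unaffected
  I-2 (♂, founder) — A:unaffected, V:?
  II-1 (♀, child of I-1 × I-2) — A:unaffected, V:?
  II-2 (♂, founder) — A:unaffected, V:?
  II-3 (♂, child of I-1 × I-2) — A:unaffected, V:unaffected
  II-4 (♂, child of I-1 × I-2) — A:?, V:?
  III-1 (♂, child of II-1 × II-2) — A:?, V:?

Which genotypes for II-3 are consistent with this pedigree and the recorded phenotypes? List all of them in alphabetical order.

A/I-1 aff ·: aa
A/I-2 un ·: AA|Aa
A/II-1 un I-1×I-2: Aa
A/II-2 un ·: AA|Aa
A/II-3 un I-1×I-2: Aa
A/II-4 ? I-1×I-2: Aa|aa
A/III-1 ? II-1×II-2: AA|Aa|aa
⇒ A over [I-1,I-2,II-1,II-2,II-3,II-4,III-1]: 15 consistent
V/I-1 un ·: VV|Vv
V/I-2 ? ·: VV|Vv|vv
V/II-1 ? I-1×I-2: VV|Vv|vv
V/II-2 ? ·: VV|Vv|vv
V/II-3 un I-1×I-2: VV|Vv
V/II-4 ? I-1×I-2: VV|Vv|vv
V/III-1 ? II-1×II-2: VV|Vv|vv
⇒ V over [I-1,I-2,II-1,II-2,II-3,II-4,III-1]: 211 consistent

II-3 ∈ {Aa VV, Aa Vv}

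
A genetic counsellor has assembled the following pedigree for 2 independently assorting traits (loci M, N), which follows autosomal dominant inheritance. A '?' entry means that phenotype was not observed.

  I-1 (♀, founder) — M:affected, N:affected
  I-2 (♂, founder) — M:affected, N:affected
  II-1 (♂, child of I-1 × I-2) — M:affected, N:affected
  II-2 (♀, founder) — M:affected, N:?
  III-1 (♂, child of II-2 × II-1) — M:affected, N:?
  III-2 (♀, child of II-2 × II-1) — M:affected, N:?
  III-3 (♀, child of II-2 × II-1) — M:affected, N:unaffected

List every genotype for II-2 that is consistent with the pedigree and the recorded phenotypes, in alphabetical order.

M/I-1 aff ·: Mm|MM
M/I-2 aff ·: Mm|MM
M/II-1 aff I-1×I-2: Mm|MM
M/II-2 aff ·: Mm|MM
M/III-1 aff II-2×II-1: Mm|MM
M/III-2 aff II-2×II-1: Mm|MM
M/III-3 aff II-2×II-1: Mm|MM
⇒ M over [I-1,I-2,II-1,II-2,III-1,III-2,III-3]: 84 consistent
N/I-1 aff ·: Nn|NN
N/I-2 aff ·: Nn|NN
N/II-1 aff I-1×I-2: Nn
N/II-2 ? ·: nn|Nn
N/III-1 ? II-2×II-1: nn|Nn|NN
N/III-2 ? II-2×II-1: nn|Nn|NN
N/III-3 un II-2×II-1: nn
⇒ N over [I-1,I-2,II-1,II-2,III-1,III-2,III-3]: 39 consistent

II-2 ∈ {MM Nn, MM nn, Mm Nn, Mm nn}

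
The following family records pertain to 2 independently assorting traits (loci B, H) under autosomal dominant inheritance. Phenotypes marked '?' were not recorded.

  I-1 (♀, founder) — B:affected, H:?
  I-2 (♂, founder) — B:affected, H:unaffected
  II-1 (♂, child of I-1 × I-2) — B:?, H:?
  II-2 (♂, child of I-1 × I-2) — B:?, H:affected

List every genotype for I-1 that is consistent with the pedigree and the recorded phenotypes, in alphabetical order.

I-1 ∈ {BB HH, BB Hh, Bb HH, Bb Hh}

B/I-1 aff ·: Bb|BB
B/I-2 aff ·: Bb|BB
B/II-1 ? I-1×I-2: bb|Bb|BB
B/II-2 ? I-1×I-2: bb|Bb|BB
⇒ B over [I-1,I-2,II-1,II-2]: 18 consistent
H/I-1 ? ·: Hh|HH
H/I-2 un ·: hh
H/II-1 ? I-1×I-2: hh|Hh
H/II-2 aff I-1×I-2: Hh
⇒ H over [I-1,I-2,II-1,II-2]: 3 consistent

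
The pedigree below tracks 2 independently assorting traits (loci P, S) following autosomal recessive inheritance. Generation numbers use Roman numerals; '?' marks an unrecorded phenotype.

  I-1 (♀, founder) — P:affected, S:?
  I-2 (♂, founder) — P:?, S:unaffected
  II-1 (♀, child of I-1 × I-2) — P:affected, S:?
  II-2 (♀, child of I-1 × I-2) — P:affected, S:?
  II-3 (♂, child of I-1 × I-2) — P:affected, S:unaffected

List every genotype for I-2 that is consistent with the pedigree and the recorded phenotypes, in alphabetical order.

I-2 ∈ {Pp SS, Pp Ss, pp SS, pp Ss}

P/I-1 aff ·: pp
P/I-2 ? ·: Pp|pp
P/II-1 aff I-1×I-2: pp
P/II-2 aff I-1×I-2: pp
P/II-3 aff I-1×I-2: pp
⇒ P over [I-1,I-2,II-1,II-2,II-3]: 2 consistent
S/I-1 ? ·: SS|Ss|ss
S/I-2 un ·: SS|Ss
S/II-1 ? I-1×I-2: SS|Ss|ss
S/II-2 ? I-1×I-2: SS|Ss|ss
S/II-3 un I-1×I-2: SS|Ss
⇒ S over [I-1,I-2,II-1,II-2,II-3]: 40 consistent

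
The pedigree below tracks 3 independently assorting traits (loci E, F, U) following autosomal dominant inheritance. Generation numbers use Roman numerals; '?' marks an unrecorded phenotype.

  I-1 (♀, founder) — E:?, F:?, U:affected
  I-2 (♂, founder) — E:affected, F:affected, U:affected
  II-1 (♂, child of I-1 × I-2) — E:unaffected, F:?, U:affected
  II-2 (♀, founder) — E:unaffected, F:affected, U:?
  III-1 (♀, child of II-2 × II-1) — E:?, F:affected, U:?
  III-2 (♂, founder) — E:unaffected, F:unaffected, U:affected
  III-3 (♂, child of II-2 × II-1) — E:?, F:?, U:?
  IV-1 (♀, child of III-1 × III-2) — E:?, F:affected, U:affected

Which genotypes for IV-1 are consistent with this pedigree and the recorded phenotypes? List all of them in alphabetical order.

E/I-1 ? ·: ee|Ee
E/I-2 aff ·: Ee
E/II-1 un I-1×I-2: ee
E/II-2 un ·: ee
E/III-1 ? II-2×II-1: ee
E/III-2 un ·: ee
E/III-3 ? II-2×II-1: ee
E/IV-1 ? III-1×III-2: ee
⇒ E over [I-1,I-2,II-1,II-2,III-1,III-2,III-3,IV-1]: 2 consistent
F/I-1 ? ·: ff|Ff|FF
F/I-2 aff ·: Ff|FF
F/II-1 ? I-1×I-2: ff|Ff|FF
F/II-2 aff ·: Ff|FF
F/III-1 aff II-2×II-1: Ff|FF
F/III-2 un ·: ff
F/III-3 ? II-2×II-1: ff|Ff|FF
F/IV-1 aff III-1×III-2: Ff
⇒ F over [I-1,I-2,II-1,II-2,III-1,III-2,III-3,IV-1]: 76 consistent
U/I-1 aff ·: Uu|UU
U/I-2 aff ·: Uu|UU
U/II-1 aff I-1×I-2: Uu|UU
U/II-2 ? ·: uu|Uu|UU
U/III-1 ? II-2×II-1: uu|Uu|UU
U/III-2 aff ·: Uu|UU
U/III-3 ? II-2×II-1: uu|Uu|UU
U/IV-1 aff III-1×III-2: Uu|UU
⇒ U over [I-1,I-2,II-1,II-2,III-1,III-2,III-3,IV-1]: 243 consistent

IV-1 ∈ {ee Ff UU, ee Ff Uu}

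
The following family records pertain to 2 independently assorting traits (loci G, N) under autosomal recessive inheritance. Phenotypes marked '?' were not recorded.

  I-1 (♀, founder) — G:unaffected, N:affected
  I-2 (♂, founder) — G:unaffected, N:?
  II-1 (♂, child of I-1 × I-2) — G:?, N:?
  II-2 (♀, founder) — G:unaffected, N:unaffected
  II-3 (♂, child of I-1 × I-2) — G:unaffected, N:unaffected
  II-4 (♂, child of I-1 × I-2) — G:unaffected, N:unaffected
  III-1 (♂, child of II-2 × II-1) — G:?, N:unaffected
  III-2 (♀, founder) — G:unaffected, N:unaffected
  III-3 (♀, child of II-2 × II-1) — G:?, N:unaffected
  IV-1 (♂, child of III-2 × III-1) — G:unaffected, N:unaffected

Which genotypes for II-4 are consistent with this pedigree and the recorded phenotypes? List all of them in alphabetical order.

II-4 ∈ {GG Nn, Gg Nn}

G/I-1 un ·: GG|Gg
G/I-2 un ·: GG|Gg
G/II-1 ? I-1×I-2: GG|Gg|gg
G/II-2 un ·: GG|Gg
G/II-3 un I-1×I-2: GG|Gg
G/II-4 un I-1×I-2: GG|Gg
G/III-1 ? II-2×II-1: GG|Gg|gg
G/III-2 un ·: GG|Gg
G/III-3 ? II-2×II-1: GG|Gg|gg
G/IV-1 un III-2×III-1: GG|Gg
⇒ G over [I-1,I-2,II-1,II-2,II-3,II-4,III-1,III-2,III-3,IV-1]: 777 consistent
N/I-1 aff ·: nn
N/I-2 ? ·: NN|Nn
N/II-1 ? I-1×I-2: Nn|nn
N/II-2 un ·: NN|Nn
N/II-3 un I-1×I-2: Nn
N/II-4 un I-1×I-2: Nn
N/III-1 un II-2×II-1: NN|Nn
N/III-2 un ·: NN|Nn
N/III-3 un II-2×II-1: NN|Nn
N/IV-1 un III-2×III-1: NN|Nn
⇒ N over [I-1,I-2,II-1,II-2,II-3,II-4,III-1,III-2,III-3,IV-1]: 64 consistent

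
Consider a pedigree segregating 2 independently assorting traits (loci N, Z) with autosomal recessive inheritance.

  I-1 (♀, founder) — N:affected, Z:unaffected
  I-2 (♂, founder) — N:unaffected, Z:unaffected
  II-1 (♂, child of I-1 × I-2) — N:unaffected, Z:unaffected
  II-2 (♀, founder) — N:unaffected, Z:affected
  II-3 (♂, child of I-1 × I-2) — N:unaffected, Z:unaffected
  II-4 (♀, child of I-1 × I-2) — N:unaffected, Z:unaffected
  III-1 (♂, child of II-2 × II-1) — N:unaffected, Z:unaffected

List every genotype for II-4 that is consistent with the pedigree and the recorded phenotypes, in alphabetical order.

N/I-1 aff ·: nn
N/I-2 un ·: NN|Nn
N/II-1 un I-1×I-2: Nn
N/II-2 un ·: NN|Nn
N/II-3 un I-1×I-2: Nn
N/II-4 un I-1×I-2: Nn
N/III-1 un II-2×II-1: NN|Nn
⇒ N over [I-1,I-2,II-1,II-2,II-3,II-4,III-1]: 8 consistent
Z/I-1 un ·: ZZ|Zz
Z/I-2 un ·: ZZ|Zz
Z/II-1 un I-1×I-2: ZZ|Zz
Z/II-2 aff ·: zz
Z/II-3 un I-1×I-2: ZZ|Zz
Z/II-4 un I-1×I-2: ZZ|Zz
Z/III-1 un II-2×II-1: Zz
⇒ Z over [I-1,I-2,II-1,II-2,II-3,II-4,III-1]: 25 consistent

II-4 ∈ {Nn ZZ, Nn Zz}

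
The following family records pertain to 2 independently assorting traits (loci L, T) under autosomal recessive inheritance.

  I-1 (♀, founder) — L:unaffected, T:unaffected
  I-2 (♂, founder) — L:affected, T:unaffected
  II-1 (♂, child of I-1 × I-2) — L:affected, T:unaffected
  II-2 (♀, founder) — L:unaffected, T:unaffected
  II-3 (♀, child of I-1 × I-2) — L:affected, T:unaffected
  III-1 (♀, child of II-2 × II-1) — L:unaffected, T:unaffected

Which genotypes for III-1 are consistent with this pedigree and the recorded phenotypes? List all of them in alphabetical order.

III-1 ∈ {Ll TT, Ll Tt}

L/I-1 un ·: Ll
L/I-2 aff ·: ll
L/II-1 aff I-1×I-2: ll
L/II-2 un ·: LL|Ll
L/II-3 aff I-1×I-2: ll
L/III-1 un II-2×II-1: Ll
⇒ L over [I-1,I-2,II-1,II-2,II-3,III-1]: 2 consistent
T/I-1 un ·: TT|Tt
T/I-2 un ·: TT|Tt
T/II-1 un I-1×I-2: TT|Tt
T/II-2 un ·: TT|Tt
T/II-3 un I-1×I-2: TT|Tt
T/III-1 un II-2×II-1: TT|Tt
⇒ T over [I-1,I-2,II-1,II-2,II-3,III-1]: 45 consistent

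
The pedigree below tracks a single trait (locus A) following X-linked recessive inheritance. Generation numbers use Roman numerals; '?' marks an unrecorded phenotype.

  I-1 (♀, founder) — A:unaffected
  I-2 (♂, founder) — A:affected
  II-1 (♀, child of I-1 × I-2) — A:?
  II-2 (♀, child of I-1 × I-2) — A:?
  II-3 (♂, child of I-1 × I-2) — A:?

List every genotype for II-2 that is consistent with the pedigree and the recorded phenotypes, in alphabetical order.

A/I-1 un ·: X^AX^A|X^AX^a
A/I-2 aff ·: X^aY
A/II-1 ? I-1×I-2: X^AX^a|X^aX^a
A/II-2 ? I-1×I-2: X^AX^a|X^aX^a
A/II-3 ? I-1×I-2: X^AY|X^aY
⇒ A over [I-1,I-2,II-1,II-2,II-3]: 9 consistent

II-2 ∈ {X^AX^a, X^aX^a}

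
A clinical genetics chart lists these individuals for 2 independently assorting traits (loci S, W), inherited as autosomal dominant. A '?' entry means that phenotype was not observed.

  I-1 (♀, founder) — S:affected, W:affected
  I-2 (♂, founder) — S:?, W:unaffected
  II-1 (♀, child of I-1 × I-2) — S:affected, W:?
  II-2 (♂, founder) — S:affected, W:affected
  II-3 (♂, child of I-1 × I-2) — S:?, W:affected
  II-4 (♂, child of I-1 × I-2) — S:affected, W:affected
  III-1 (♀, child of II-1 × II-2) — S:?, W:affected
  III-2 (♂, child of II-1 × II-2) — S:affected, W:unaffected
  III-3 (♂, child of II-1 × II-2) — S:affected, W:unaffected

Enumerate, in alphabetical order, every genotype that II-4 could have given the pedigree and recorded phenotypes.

II-4 ∈ {SS Ww, Ss Ww}

S/I-1 aff ·: Ss|SS
S/I-2 ? ·: ss|Ss|SS
S/II-1 aff I-1×I-2: Ss|SS
S/II-2 aff ·: Ss|SS
S/II-3 ? I-1×I-2: ss|Ss|SS
S/II-4 aff I-1×I-2: Ss|SS
S/III-1 ? II-1×II-2: ss|Ss|SS
S/III-2 aff II-1×II-2: Ss|SS
S/III-3 aff II-1×II-2: Ss|SS
⇒ S over [I-1,I-2,II-1,II-2,II-3,II-4,III-1,III-2,III-3]: 475 consistent
W/I-1 aff ·: Ww|WW
W/I-2 un ·: ww
W/II-1 ? I-1×I-2: ww|Ww
W/II-2 aff ·: Ww
W/II-3 aff I-1×I-2: Ww
W/II-4 aff I-1×I-2: Ww
W/III-1 aff II-1×II-2: Ww|WW
W/III-2 un II-1×II-2: ww
W/III-3 un II-1×II-2: ww
⇒ W over [I-1,I-2,II-1,II-2,II-3,II-4,III-1,III-2,III-3]: 5 consistent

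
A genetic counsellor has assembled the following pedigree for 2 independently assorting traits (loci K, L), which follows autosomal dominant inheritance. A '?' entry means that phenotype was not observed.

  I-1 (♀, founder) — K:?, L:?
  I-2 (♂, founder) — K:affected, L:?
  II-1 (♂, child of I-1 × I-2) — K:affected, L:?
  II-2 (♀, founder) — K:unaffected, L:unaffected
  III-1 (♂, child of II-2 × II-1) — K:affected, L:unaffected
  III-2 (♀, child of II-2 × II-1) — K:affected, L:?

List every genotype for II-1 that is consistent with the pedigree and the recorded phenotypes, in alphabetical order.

K/I-1 ? ·: kk|Kk|KK
K/I-2 aff ·: Kk|KK
K/II-1 aff I-1×I-2: Kk|KK
K/II-2 un ·: kk
K/III-1 aff II-2×II-1: Kk
K/III-2 aff II-2×II-1: Kk
⇒ K over [I-1,I-2,II-1,II-2,III-1,III-2]: 9 consistent
L/I-1 ? ·: ll|Ll|LL
L/I-2 ? ·: ll|Ll|LL
L/II-1 ? I-1×I-2: ll|Ll
L/II-2 un ·: ll
L/III-1 un II-2×II-1: ll
L/III-2 ? II-2×II-1: ll|Ll
⇒ L over [I-1,I-2,II-1,II-2,III-1,III-2]: 18 consistent

II-1 ∈ {KK Ll, KK ll, Kk Ll, Kk ll}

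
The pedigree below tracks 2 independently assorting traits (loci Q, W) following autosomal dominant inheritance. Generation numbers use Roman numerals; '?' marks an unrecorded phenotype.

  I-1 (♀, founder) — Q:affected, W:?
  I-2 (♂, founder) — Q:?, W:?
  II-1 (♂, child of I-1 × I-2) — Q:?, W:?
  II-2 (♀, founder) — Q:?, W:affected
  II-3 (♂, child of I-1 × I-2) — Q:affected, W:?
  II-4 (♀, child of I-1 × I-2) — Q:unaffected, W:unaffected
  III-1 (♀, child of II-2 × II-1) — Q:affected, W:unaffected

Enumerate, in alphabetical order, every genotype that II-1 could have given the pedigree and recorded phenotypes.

Q/I-1 aff ·: Qq
Q/I-2 ? ·: qq|Qq
Q/II-1 ? I-1×I-2: qq|Qq|QQ
Q/II-2 ? ·: qq|Qq|QQ
Q/II-3 aff I-1×I-2: Qq|QQ
Q/II-4 un I-1×I-2: qq
Q/III-1 aff II-2×II-1: Qq|QQ
⇒ Q over [I-1,I-2,II-1,II-2,II-3,II-4,III-1]: 29 consistent
W/I-1 ? ·: ww|Ww
W/I-2 ? ·: ww|Ww
W/II-1 ? I-1×I-2: ww|Ww
W/II-2 aff ·: Ww
W/II-3 ? I-1×I-2: ww|Ww|WW
W/II-4 un I-1×I-2: ww
W/III-1 un II-2×II-1: ww
⇒ W over [I-1,I-2,II-1,II-2,II-3,II-4,III-1]: 15 consistent

II-1 ∈ {QQ Ww, QQ ww, Qq Ww, Qq ww, qq Ww, qq ww}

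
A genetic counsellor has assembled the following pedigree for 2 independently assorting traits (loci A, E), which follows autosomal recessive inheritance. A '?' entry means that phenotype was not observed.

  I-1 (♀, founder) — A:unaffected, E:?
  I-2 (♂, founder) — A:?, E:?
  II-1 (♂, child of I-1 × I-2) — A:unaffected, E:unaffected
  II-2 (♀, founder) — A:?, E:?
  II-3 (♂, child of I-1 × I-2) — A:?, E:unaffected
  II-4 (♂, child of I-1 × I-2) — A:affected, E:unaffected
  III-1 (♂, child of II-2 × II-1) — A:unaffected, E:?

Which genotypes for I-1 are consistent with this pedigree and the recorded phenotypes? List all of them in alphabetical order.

I-1 ∈ {Aa EE, Aa Ee, Aa ee}

A/I-1 un ·: Aa
A/I-2 ? ·: Aa|aa
A/II-1 un I-1×I-2: AA|Aa
A/II-2 ? ·: AA|Aa|aa
A/II-3 ? I-1×I-2: AA|Aa|aa
A/II-4 aff I-1×I-2: aa
A/III-1 un II-2×II-1: AA|Aa
⇒ A over [I-1,I-2,II-1,II-2,II-3,II-4,III-1]: 37 consistent
E/I-1 ? ·: EE|Ee|ee
E/I-2 ? ·: EE|Ee|ee
E/II-1 un I-1×I-2: EE|Ee
E/II-2 ? ·: EE|Ee|ee
E/II-3 un I-1×I-2: EE|Ee
E/II-4 un I-1×I-2: EE|Ee
E/III-1 ? II-2×II-1: EE|Ee|ee
⇒ E over [I-1,I-2,II-1,II-2,II-3,II-4,III-1]: 164 consistent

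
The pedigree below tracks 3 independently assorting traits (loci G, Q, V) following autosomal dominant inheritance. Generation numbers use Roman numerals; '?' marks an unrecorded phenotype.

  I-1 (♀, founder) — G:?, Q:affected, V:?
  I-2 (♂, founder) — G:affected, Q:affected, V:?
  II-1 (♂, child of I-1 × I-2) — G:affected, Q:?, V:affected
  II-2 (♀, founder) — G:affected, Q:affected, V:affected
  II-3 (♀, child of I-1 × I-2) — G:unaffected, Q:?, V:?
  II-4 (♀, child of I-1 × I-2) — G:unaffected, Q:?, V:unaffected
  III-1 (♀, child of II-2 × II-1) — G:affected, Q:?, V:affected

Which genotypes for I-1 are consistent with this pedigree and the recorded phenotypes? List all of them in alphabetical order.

G/I-1 ? ·: gg|Gg
G/I-2 aff ·: Gg
G/II-1 aff I-1×I-2: Gg|GG
G/II-2 aff ·: Gg|GG
G/II-3 un I-1×I-2: gg
G/II-4 un I-1×I-2: gg
G/III-1 aff II-2×II-1: Gg|GG
⇒ G over [I-1,I-2,II-1,II-2,II-3,II-4,III-1]: 11 consistent
Q/I-1 aff ·: Qq|QQ
Q/I-2 aff ·: Qq|QQ
Q/II-1 ? I-1×I-2: qq|Qq|QQ
Q/II-2 aff ·: Qq|QQ
Q/II-3 ? I-1×I-2: qq|Qq|QQ
Q/II-4 ? I-1×I-2: qq|Qq|QQ
Q/III-1 ? II-2×II-1: qq|Qq|QQ
⇒ Q over [I-1,I-2,II-1,II-2,II-3,II-4,III-1]: 166 consistent
V/I-1 ? ·: vv|Vv
V/I-2 ? ·: vv|Vv
V/II-1 aff I-1×I-2: Vv|VV
V/II-2 aff ·: Vv|VV
V/II-3 ? I-1×I-2: vv|Vv|VV
V/II-4 un I-1×I-2: vv
V/III-1 aff II-2×II-1: Vv|VV
⇒ V over [I-1,I-2,II-1,II-2,II-3,II-4,III-1]: 37 consistent

I-1 ∈ {Gg QQ Vv, Gg QQ vv, Gg Qq Vv, Gg Qq vv, gg QQ Vv, gg QQ vv, gg Qq Vv, gg Qq vv}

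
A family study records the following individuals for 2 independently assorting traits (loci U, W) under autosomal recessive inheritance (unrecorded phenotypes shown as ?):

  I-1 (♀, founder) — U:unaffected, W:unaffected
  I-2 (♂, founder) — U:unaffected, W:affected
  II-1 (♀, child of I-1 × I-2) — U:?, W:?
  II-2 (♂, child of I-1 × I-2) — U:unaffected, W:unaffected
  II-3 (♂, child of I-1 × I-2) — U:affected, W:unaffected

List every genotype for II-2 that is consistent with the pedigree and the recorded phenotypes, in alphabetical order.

U/I-1 un ·: Uu
U/I-2 un ·: Uu
U/II-1 ? I-1×I-2: UU|Uu|uu
U/II-2 un I-1×I-2: UU|Uu
U/II-3 aff I-1×I-2: uu
⇒ U over [I-1,I-2,II-1,II-2,II-3]: 6 consistent
W/I-1 un ·: WW|Ww
W/I-2 aff ·: ww
W/II-1 ? I-1×I-2: Ww|ww
W/II-2 un I-1×I-2: Ww
W/II-3 un I-1×I-2: Ww
⇒ W over [I-1,I-2,II-1,II-2,II-3]: 3 consistent

II-2 ∈ {UU Ww, Uu Ww}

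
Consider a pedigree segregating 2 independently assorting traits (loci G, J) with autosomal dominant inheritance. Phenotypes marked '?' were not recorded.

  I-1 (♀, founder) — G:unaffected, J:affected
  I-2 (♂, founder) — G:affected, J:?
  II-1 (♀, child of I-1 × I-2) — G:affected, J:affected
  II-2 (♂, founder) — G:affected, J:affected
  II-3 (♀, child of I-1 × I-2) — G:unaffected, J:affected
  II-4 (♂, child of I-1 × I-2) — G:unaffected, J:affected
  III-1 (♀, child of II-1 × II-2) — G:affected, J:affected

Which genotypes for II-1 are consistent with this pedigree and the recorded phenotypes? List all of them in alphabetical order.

G/I-1 un ·: gg
G/I-2 aff ·: Gg
G/II-1 aff I-1×I-2: Gg
G/II-2 aff ·: Gg|GG
G/II-3 un I-1×I-2: gg
G/II-4 un I-1×I-2: gg
G/III-1 aff II-1×II-2: Gg|GG
⇒ G over [I-1,I-2,II-1,II-2,II-3,II-4,III-1]: 4 consistent
J/I-1 aff ·: Jj|JJ
J/I-2 ? ·: jj|Jj|JJ
J/II-1 aff I-1×I-2: Jj|JJ
J/II-2 aff ·: Jj|JJ
J/II-3 aff I-1×I-2: Jj|JJ
J/II-4 aff I-1×I-2: Jj|JJ
J/III-1 aff II-1×II-2: Jj|JJ
⇒ J over [I-1,I-2,II-1,II-2,II-3,II-4,III-1]: 95 consistent

II-1 ∈ {Gg JJ, Gg Jj}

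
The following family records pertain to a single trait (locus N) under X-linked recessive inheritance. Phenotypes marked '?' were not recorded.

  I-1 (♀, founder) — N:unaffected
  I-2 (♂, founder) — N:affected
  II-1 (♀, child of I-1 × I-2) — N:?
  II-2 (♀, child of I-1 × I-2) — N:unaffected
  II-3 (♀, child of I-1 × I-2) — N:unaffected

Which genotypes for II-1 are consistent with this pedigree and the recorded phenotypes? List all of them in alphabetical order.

N/I-1 un ·: X^NX^N|X^NX^n
N/I-2 aff ·: X^nY
N/II-1 ? I-1×I-2: X^NX^n|X^nX^n
N/II-2 un I-1×I-2: X^NX^n
N/II-3 un I-1×I-2: X^NX^n
⇒ N over [I-1,I-2,II-1,II-2,II-3]: 3 consistent

II-1 ∈ {X^NX^n, X^nX^n}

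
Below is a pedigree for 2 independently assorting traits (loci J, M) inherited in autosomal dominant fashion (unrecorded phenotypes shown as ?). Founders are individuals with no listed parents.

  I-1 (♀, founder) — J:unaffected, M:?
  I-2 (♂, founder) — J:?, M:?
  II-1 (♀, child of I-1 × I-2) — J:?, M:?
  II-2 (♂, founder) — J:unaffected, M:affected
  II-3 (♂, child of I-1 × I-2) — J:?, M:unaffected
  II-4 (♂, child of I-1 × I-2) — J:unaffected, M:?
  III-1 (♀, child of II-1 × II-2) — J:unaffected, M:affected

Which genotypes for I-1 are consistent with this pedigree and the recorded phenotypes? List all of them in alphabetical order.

I-1 ∈ {jj Mm, jj mm}

J/I-1 un ·: jj
J/I-2 ? ·: jj|Jj
J/II-1 ? I-1×I-2: jj|Jj
J/II-2 un ·: jj
J/II-3 ? I-1×I-2: jj|Jj
J/II-4 un I-1×I-2: jj
J/III-1 un II-1×II-2: jj
⇒ J over [I-1,I-2,II-1,II-2,II-3,II-4,III-1]: 5 consistent
M/I-1 ? ·: mm|Mm
M/I-2 ? ·: mm|Mm
M/II-1 ? I-1×I-2: mm|Mm|MM
M/II-2 aff ·: Mm|MM
M/II-3 un I-1×I-2: mm
M/II-4 ? I-1×I-2: mm|Mm|MM
M/III-1 aff II-1×II-2: Mm|MM
⇒ M over [I-1,I-2,II-1,II-2,II-3,II-4,III-1]: 53 consistent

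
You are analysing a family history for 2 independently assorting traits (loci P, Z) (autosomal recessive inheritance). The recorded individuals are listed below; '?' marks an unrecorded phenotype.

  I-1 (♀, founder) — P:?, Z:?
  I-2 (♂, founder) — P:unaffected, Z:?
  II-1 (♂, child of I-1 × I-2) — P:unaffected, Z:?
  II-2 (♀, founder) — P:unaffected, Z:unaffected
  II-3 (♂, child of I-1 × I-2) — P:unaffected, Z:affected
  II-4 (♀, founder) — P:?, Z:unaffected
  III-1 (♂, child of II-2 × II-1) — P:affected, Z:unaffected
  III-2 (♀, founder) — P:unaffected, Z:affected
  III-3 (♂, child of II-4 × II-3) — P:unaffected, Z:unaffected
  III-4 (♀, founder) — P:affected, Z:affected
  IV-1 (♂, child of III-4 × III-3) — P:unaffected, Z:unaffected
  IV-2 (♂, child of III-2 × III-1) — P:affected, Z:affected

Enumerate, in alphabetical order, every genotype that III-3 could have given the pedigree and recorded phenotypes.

P/I-1 ? ·: PP|Pp|pp
P/I-2 un ·: PP|Pp
P/II-1 un I-1×I-2: Pp
P/II-2 un ·: Pp
P/II-3 un I-1×I-2: PP|Pp
P/II-4 ? ·: PP|Pp|pp
P/III-1 aff II-2×II-1: pp
P/III-2 un ·: Pp
P/III-3 un II-4×II-3: PP|Pp
P/III-4 aff ·: pp
P/IV-1 un III-4×III-3: Pp
P/IV-2 aff III-2×III-1: pp
⇒ P over [I-1,I-2,II-1,II-2,II-3,II-4,III-1,III-2,III-3,III-4,IV-1,IV-2]: 37 consistent
Z/I-1 ? ·: Zz|zz
Z/I-2 ? ·: Zz|zz
Z/II-1 ? I-1×I-2: ZZ|Zz|zz
Z/II-2 un ·: ZZ|Zz
Z/II-3 aff I-1×I-2: zz
Z/II-4 un ·: ZZ|Zz
Z/III-1 un II-2×II-1: Zz
Z/III-2 aff ·: zz
Z/III-3 un II-4×II-3: Zz
Z/III-4 aff ·: zz
Z/IV-1 un III-4×III-3: Zz
Z/IV-2 aff III-2×III-1: zz
⇒ Z over [I-1,I-2,II-1,II-2,II-3,II-4,III-1,III-2,III-3,III-4,IV-1,IV-2]: 30 consistent

III-3 ∈ {PP Zz, Pp Zz}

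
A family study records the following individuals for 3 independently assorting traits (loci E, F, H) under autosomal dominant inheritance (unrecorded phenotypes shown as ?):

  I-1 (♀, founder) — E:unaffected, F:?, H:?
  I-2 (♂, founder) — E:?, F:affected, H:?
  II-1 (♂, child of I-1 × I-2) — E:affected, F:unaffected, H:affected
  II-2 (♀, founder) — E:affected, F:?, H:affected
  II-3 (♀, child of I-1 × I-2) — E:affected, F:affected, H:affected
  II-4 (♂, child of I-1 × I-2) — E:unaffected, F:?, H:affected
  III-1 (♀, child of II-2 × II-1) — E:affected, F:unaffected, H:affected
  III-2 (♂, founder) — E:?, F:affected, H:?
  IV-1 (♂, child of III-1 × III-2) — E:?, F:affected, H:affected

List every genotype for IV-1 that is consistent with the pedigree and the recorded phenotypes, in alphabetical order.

E/I-1 un ·: ee
E/I-2 ? ·: Ee
E/II-1 aff I-1×I-2: Ee
E/II-2 aff ·: Ee|EE
E/II-3 aff I-1×I-2: Ee
E/II-4 un I-1×I-2: ee
E/III-1 aff II-2×II-1: Ee|EE
E/III-2 ? ·: ee|Ee|EE
E/IV-1 ? III-1×III-2: ee|Ee|EE
⇒ E over [I-1,I-2,II-1,II-2,II-3,II-4,III-1,III-2,IV-1]: 22 consistent
F/I-1 ? ·: ff|Ff
F/I-2 aff ·: Ff
F/II-1 un I-1×I-2: ff
F/II-2 ? ·: ff|Ff
F/II-3 aff I-1×I-2: Ff|FF
F/II-4 ? I-1×I-2: ff|Ff|FF
F/III-1 un II-2×II-1: ff
F/III-2 aff ·: Ff|FF
F/IV-1 aff III-1×III-2: Ff
⇒ F over [I-1,I-2,II-1,II-2,II-3,II-4,III-1,III-2,IV-1]: 32 consistent
H/I-1 ? ·: hh|Hh|HH
H/I-2 ? ·: hh|Hh|HH
H/II-1 aff I-1×I-2: Hh|HH
H/II-2 aff ·: Hh|HH
H/II-3 aff I-1×I-2: Hh|HH
H/II-4 aff I-1×I-2: Hh|HH
H/III-1 aff II-2×II-1: Hh|HH
H/III-2 ? ·: hh|Hh|HH
H/IV-1 aff III-1×III-2: Hh|HH
⇒ H over [I-1,I-2,II-1,II-2,II-3,II-4,III-1,III-2,IV-1]: 457 consistent

IV-1 ∈ {EE Ff HH, EE Ff Hh, Ee Ff HH, Ee Ff Hh, ee Ff HH, ee Ff Hh}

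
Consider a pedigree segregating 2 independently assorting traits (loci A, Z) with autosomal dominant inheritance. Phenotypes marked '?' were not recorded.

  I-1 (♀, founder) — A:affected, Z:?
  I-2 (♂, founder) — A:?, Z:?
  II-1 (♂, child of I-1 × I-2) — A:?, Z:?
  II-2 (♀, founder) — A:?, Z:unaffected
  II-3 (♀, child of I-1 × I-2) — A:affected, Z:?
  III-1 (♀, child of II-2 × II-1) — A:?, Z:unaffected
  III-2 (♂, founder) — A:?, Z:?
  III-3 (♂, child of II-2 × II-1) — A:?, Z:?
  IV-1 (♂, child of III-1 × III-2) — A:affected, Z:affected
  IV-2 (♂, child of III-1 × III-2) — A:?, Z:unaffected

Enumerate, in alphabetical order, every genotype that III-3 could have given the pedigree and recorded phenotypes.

A/I-1 aff ·: Aa|AA
A/I-2 ? ·: aa|Aa|AA
A/II-1 ? I-1×I-2: aa|Aa|AA
A/II-2 ? ·: aa|Aa|AA
A/II-3 aff I-1×I-2: Aa|AA
A/III-1 ? II-2×II-1: aa|Aa|AA
A/III-2 ? ·: aa|Aa|AA
A/III-3 ? II-2×II-1: aa|Aa|AA
A/IV-1 aff III-1×III-2: Aa|AA
A/IV-2 ? III-1×III-2: aa|Aa|AA
⇒ A over [I-1,I-2,II-1,II-2,II-3,III-1,III-2,III-3,IV-1,IV-2]: 1545 consistent
Z/I-1 ? ·: zz|Zz|ZZ
Z/I-2 ? ·: zz|Zz|ZZ
Z/II-1 ? I-1×I-2: zz|Zz
Z/II-2 un ·: zz
Z/II-3 ? I-1×I-2: zz|Zz|ZZ
Z/III-1 un II-2×II-1: zz
Z/III-2 ? ·: Zz
Z/III-3 ? II-2×II-1: zz|Zz
Z/IV-1 aff III-1×III-2: Zz
Z/IV-2 un III-1×III-2: zz
⇒ Z over [I-1,I-2,II-1,II-2,II-3,III-1,III-2,III-3,IV-1,IV-2]: 34 consistent

III-3 ∈ {AA Zz, AA zz, Aa Zz, Aa zz, aa Zz, aa zz}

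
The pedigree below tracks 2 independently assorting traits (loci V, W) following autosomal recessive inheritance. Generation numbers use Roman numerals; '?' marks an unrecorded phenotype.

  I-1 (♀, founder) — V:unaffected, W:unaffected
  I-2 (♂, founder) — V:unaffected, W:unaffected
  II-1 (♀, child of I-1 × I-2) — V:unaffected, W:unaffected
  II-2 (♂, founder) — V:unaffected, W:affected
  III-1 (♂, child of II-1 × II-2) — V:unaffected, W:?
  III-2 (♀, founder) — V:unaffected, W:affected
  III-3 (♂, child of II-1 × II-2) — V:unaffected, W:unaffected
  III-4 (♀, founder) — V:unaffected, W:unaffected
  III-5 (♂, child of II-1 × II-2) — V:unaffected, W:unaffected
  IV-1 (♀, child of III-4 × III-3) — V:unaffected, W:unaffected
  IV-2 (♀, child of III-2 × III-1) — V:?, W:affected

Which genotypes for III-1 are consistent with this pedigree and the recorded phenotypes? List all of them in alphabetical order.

III-1 ∈ {VV Ww, VV ww, Vv Ww, Vv ww}

V/I-1 un ·: VV|Vv
V/I-2 un ·: VV|Vv
V/II-1 un I-1×I-2: VV|Vv
V/II-2 un ·: VV|Vv
V/III-1 un II-1×II-2: VV|Vv
V/III-2 un ·: VV|Vv
V/III-3 un II-1×II-2: VV|Vv
V/III-4 un ·: VV|Vv
V/III-5 un II-1×II-2: VV|Vv
V/IV-1 un III-4×III-3: VV|Vv
V/IV-2 ? III-2×III-1: VV|Vv|vv
⇒ V over [I-1,I-2,II-1,II-2,III-1,III-2,III-3,III-4,III-5,IV-1,IV-2]: 1156 consistent
W/I-1 un ·: WW|Ww
W/I-2 un ·: WW|Ww
W/II-1 un I-1×I-2: WW|Ww
W/II-2 aff ·: ww
W/III-1 ? II-1×II-2: Ww|ww
W/III-2 aff ·: ww
W/III-3 un II-1×II-2: Ww
W/III-4 un ·: WW|Ww
W/III-5 un II-1×II-2: Ww
W/IV-1 un III-4×III-3: WW|Ww
W/IV-2 aff III-2×III-1: ww
⇒ W over [I-1,I-2,II-1,II-2,III-1,III-2,III-3,III-4,III-5,IV-1,IV-2]: 40 consistent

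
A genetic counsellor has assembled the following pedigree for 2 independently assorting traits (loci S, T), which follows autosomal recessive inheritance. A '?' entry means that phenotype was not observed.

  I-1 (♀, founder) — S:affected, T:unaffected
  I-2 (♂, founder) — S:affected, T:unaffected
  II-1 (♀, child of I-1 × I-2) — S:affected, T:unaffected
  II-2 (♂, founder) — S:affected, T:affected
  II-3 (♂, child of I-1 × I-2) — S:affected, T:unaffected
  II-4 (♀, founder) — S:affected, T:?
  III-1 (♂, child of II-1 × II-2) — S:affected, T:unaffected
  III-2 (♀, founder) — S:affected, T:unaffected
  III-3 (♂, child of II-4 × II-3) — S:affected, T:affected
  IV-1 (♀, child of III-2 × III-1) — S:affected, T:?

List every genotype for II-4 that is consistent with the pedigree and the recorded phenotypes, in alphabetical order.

S/I-1 aff ·: ss
S/I-2 aff ·: ss
S/II-1 aff I-1×I-2: ss
S/II-2 aff ·: ss
S/II-3 aff I-1×I-2: ss
S/II-4 aff ·: ss
S/III-1 aff II-1×II-2: ss
S/III-2 aff ·: ss
S/III-3 aff II-4×II-3: ss
S/IV-1 aff III-2×III-1: ss
⇒ S over [I-1,I-2,II-1,II-2,II-3,II-4,III-1,III-2,III-3,IV-1]: 1 consistent
T/I-1 un ·: TT|Tt
T/I-2 un ·: TT|Tt
T/II-1 un I-1×I-2: TT|Tt
T/II-2 aff ·: tt
T/II-3 un I-1×I-2: Tt
T/II-4 ? ·: Tt|tt
T/III-1 un II-1×II-2: Tt
T/III-2 un ·: TT|Tt
T/III-3 aff II-4×II-3: tt
T/IV-1 ? III-2×III-1: TT|Tt|tt
⇒ T over [I-1,I-2,II-1,II-2,II-3,II-4,III-1,III-2,III-3,IV-1]: 60 consistent

II-4 ∈ {ss Tt, ss tt}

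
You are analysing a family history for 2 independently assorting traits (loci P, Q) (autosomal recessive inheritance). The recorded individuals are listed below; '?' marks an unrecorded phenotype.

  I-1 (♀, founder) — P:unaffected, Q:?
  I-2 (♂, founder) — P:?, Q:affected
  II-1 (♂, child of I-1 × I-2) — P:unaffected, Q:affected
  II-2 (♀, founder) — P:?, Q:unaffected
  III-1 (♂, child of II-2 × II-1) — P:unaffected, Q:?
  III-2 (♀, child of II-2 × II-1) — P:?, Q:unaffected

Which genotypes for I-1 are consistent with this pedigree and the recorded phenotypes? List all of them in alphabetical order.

P/I-1 un ·: PP|Pp
P/I-2 ? ·: PP|Pp|pp
P/II-1 un I-1×I-2: PP|Pp
P/II-2 ? ·: PP|Pp|pp
P/III-1 un II-2×II-1: PP|Pp
P/III-2 ? II-2×II-1: PP|Pp|pp
⇒ P over [I-1,I-2,II-1,II-2,III-1,III-2]: 84 consistent
Q/I-1 ? ·: Qq|qq
Q/I-2 aff ·: qq
Q/II-1 aff I-1×I-2: qq
Q/II-2 un ·: QQ|Qq
Q/III-1 ? II-2×II-1: Qq|qq
Q/III-2 un II-2×II-1: Qq
⇒ Q over [I-1,I-2,II-1,II-2,III-1,III-2]: 6 consistent

I-1 ∈ {PP Qq, PP qq, Pp Qq, Pp qq}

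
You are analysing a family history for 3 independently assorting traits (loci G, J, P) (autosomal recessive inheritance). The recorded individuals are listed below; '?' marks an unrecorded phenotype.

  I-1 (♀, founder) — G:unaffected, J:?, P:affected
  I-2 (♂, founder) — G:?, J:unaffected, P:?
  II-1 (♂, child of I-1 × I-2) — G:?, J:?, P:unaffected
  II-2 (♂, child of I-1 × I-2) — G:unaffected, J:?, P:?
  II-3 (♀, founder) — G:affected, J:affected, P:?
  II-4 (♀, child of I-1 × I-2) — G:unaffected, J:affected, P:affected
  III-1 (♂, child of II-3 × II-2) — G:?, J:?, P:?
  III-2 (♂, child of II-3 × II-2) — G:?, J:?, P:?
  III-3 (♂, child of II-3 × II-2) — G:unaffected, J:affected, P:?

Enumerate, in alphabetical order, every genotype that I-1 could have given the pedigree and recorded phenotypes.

I-1 ∈ {GG Jj pp, GG jj pp, Gg Jj pp, Gg jj pp}

G/I-1 un ·: GG|Gg
G/I-2 ? ·: GG|Gg|gg
G/II-1 ? I-1×I-2: GG|Gg|gg
G/II-2 un I-1×I-2: GG|Gg
G/II-3 aff ·: gg
G/II-4 un I-1×I-2: GG|Gg
G/III-1 ? II-3×II-2: Gg|gg
G/III-2 ? II-3×II-2: Gg|gg
G/III-3 un II-3×II-2: Gg
⇒ G over [I-1,I-2,II-1,II-2,II-3,II-4,III-1,III-2,III-3]: 83 consistent
J/I-1 ? ·: Jj|jj
J/I-2 un ·: Jj
J/II-1 ? I-1×I-2: JJ|Jj|jj
J/II-2 ? I-1×I-2: Jj|jj
J/II-3 aff ·: jj
J/II-4 aff I-1×I-2: jj
J/III-1 ? II-3×II-2: Jj|jj
J/III-2 ? II-3×II-2: Jj|jj
J/III-3 aff II-3×II-2: jj
⇒ J over [I-1,I-2,II-1,II-2,II-3,II-4,III-1,III-2,III-3]: 25 consistent
P/I-1 aff ·: pp
P/I-2 ? ·: Pp
P/II-1 un I-1×I-2: Pp
P/II-2 ? I-1×I-2: Pp|pp
P/II-3 ? ·: PP|Pp|pp
P/II-4 aff I-1×I-2: pp
P/III-1 ? II-3×II-2: PP|Pp|pp
P/III-2 ? II-3×II-2: PP|Pp|pp
P/III-3 ? II-3×II-2: PP|Pp|pp
⇒ P over [I-1,I-2,II-1,II-2,II-3,II-4,III-1,III-2,III-3]: 53 consistent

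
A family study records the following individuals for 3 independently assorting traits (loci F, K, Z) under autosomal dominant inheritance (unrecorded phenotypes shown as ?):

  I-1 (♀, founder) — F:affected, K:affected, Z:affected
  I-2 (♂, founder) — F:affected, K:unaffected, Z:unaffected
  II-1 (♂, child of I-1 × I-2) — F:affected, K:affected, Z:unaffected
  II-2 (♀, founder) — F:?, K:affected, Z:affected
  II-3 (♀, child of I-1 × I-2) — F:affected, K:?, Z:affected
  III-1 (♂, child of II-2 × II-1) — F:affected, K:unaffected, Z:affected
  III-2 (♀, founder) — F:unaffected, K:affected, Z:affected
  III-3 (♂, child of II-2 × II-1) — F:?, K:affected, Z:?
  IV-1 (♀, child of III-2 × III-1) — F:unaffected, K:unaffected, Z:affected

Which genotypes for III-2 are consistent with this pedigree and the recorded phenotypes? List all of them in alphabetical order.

III-2 ∈ {ff Kk ZZ, ff Kk Zz}

F/I-1 aff ·: Ff|FF
F/I-2 aff ·: Ff|FF
F/II-1 aff I-1×I-2: Ff|FF
F/II-2 ? ·: ff|Ff|FF
F/II-3 aff I-1×I-2: Ff|FF
F/III-1 aff II-2×II-1: Ff
F/III-2 un ·: ff
F/III-3 ? II-2×II-1: ff|Ff|FF
F/IV-1 un III-2×III-1: ff
⇒ F over [I-1,I-2,II-1,II-2,II-3,III-1,III-2,III-3,IV-1]: 63 consistent
K/I-1 aff ·: Kk|KK
K/I-2 un ·: kk
K/II-1 aff I-1×I-2: Kk
K/II-2 aff ·: Kk
K/II-3 ? I-1×I-2: kk|Kk
K/III-1 un II-2×II-1: kk
K/III-2 aff ·: Kk
K/III-3 aff II-2×II-1: Kk|KK
K/IV-1 un III-2×III-1: kk
⇒ K over [I-1,I-2,II-1,II-2,II-3,III-1,III-2,III-3,IV-1]: 6 consistent
Z/I-1 aff ·: Zz
Z/I-2 un ·: zz
Z/II-1 un I-1×I-2: zz
Z/II-2 aff ·: Zz|ZZ
Z/II-3 aff I-1×I-2: Zz
Z/III-1 aff II-2×II-1: Zz
Z/III-2 aff ·: Zz|ZZ
Z/III-3 ? II-2×II-1: zz|Zz
Z/IV-1 aff III-2×III-1: Zz|ZZ
⇒ Z over [I-1,I-2,II-1,II-2,II-3,III-1,III-2,III-3,IV-1]: 12 consistent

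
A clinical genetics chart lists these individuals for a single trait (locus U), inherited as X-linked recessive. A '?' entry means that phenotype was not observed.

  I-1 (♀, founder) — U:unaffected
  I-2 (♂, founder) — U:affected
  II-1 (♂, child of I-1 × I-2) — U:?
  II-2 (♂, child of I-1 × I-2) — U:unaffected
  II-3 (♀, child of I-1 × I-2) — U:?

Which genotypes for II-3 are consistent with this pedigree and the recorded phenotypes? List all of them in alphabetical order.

U/I-1 un ·: X^UX^U|X^UX^u
U/I-2 aff ·: X^uY
U/II-1 ? I-1×I-2: X^UY|X^uY
U/II-2 un I-1×I-2: X^UY
U/II-3 ? I-1×I-2: X^UX^u|X^uX^u
⇒ U over [I-1,I-2,II-1,II-2,II-3]: 5 consistent

II-3 ∈ {X^UX^u, X^uX^u}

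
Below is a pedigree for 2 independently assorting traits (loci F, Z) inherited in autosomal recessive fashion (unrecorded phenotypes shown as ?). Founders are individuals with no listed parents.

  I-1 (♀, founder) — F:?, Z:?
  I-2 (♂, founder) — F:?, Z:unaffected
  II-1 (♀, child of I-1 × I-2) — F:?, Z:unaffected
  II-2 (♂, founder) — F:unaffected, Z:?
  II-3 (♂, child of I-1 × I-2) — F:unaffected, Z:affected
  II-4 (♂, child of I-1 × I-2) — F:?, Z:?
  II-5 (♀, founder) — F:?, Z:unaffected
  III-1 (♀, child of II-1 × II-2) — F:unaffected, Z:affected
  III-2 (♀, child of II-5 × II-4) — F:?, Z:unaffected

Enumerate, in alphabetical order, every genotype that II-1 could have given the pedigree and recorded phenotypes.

F/I-1 ? ·: FF|Ff|ff
F/I-2 ? ·: FF|Ff|ff
F/II-1 ? I-1×I-2: FF|Ff|ff
F/II-2 un ·: FF|Ff
F/II-3 un I-1×I-2: FF|Ff
F/II-4 ? I-1×I-2: FF|Ff|ff
F/II-5 ? ·: FF|Ff|ff
F/III-1 un II-1×II-2: FF|Ff
F/III-2 ? II-5×II-4: FF|Ff|ff
⇒ F over [I-1,I-2,II-1,II-2,II-3,II-4,II-5,III-1,III-2]: 778 consistent
Z/I-1 ? ·: Zz|zz
Z/I-2 un ·: Zz
Z/II-1 un I-1×I-2: Zz
Z/II-2 ? ·: Zz|zz
Z/II-3 aff I-1×I-2: zz
Z/II-4 ? I-1×I-2: ZZ|Zz|zz
Z/II-5 un ·: ZZ|Zz
Z/III-1 aff II-1×II-2: zz
Z/III-2 un II-5×II-4: ZZ|Zz
⇒ Z over [I-1,I-2,II-1,II-2,II-3,II-4,II-5,III-1,III-2]: 30 consistent

II-1 ∈ {FF Zz, Ff Zz, ff Zz}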